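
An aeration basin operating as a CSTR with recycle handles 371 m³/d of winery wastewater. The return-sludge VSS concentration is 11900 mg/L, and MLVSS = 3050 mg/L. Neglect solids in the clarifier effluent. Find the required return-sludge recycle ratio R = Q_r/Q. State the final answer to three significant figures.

Mass balance around the secondary clarifier (neglecting effluent solids): R = X / (X_r − X) = 3050 / (11900 − 3050) = 0.3446.

R ≈ 0.345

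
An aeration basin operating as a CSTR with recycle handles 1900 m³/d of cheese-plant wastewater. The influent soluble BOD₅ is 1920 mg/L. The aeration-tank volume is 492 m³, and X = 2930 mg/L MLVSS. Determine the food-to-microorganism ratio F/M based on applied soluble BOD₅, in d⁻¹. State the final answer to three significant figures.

F/M ≈ 2.53 d⁻¹

F/M = Q·S₀ / (V·X) = 1900 × 1920 / (492.0 × 2930) = 2.531 g soluble BOD₅·(g VSS·d)⁻¹.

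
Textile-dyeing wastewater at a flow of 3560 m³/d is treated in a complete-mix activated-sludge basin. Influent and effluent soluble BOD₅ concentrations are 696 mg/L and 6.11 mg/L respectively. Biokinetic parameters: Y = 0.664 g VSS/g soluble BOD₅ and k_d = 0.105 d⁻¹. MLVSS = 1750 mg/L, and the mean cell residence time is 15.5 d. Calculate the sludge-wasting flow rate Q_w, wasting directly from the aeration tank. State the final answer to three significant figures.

Rearranging the biomass balance for a CMAS with decay, V = Y·Q·ΔS·θ_c / [X·(1+k_d θ_c)] = 0.664 × 3560 × (696 − 6.11) × 15.5 / [1750 × (1 + 0.105 × 15.5)] = 2.53×10^7 / 4598 = 5497 m³.
Wasting from the aeration tank: Q_w = V / θ_c = 5497 / 15.5 = 354.7 m³/d.

Q_w ≈ 355 m³/d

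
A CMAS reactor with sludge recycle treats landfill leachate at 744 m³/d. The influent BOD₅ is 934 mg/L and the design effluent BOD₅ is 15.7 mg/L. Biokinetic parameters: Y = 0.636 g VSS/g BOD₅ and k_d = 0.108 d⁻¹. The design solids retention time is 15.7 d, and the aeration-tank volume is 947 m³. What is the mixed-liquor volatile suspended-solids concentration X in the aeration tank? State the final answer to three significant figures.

X ≈ 2670 mg/L

X = Y·Q·ΔS·θ_c / [V·(1 + k_d θ_c)] = 0.636 × 744 × (934 − 15.7) × 15.7 / [947 × (1 + 0.108 × 15.7)] = 2672 mg/L.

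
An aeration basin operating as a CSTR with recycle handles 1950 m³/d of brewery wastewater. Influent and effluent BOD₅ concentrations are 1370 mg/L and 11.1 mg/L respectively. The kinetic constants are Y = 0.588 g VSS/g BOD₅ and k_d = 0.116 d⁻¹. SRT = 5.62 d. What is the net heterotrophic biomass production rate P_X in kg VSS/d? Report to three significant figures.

P_X ≈ 943 kg VSS/d

Y_obs = Y / (1 + k_d θ_c) = 0.588 / (1 + 0.116 × 5.62) = 0.588 / 1.652 = 0.3559.
Substrate removed = Q·(S₀ − S) = 1950 m³/d × (1370 − 11.1) g/m³ = 2.65×10^6 g/d = 2650 kg/d.
Net biomass production P_X = Y_obs × Q·(S₀ − S) = 0.3559 × 2650 = 943.2 kg VSS/d.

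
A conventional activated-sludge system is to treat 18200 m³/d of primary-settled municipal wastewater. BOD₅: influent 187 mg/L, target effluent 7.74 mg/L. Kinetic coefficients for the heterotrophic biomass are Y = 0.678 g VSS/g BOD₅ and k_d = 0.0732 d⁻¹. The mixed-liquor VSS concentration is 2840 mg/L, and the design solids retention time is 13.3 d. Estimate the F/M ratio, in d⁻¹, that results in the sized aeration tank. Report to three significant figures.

F/M ≈ 0.228 d⁻¹

Steady-state biomass mass balance: V·X·(1 + k_d·θ_c) = Y·Q·(S₀ − S)·θ_c, so V = 0.678 × 18200 × (187 − 7.74) × 13.3 / [2840 × (1 + 0.0732 × 13.3)] = 2.94×10^7 / 5605 = 5249 m³.
F/M = Q·S₀ / (V·X) = 18200 × 187 / (5249 × 2840) = 0.2283 g BOD₅·(g VSS·d)⁻¹.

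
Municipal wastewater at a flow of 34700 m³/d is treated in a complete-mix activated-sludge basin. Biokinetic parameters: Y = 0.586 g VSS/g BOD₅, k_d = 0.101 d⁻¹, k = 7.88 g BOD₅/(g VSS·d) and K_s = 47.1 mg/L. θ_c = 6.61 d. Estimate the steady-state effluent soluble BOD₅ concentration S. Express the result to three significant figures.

S ≈ 2.72 mg/L

For a completely mixed reactor with recycle the Lawrence–McCarty relation gives S = K_s·(1 + k_d·θ_c) / [θ_c·(Y·k − k_d) − 1] = 47.1 × (1 + 0.101 × 6.61) / [6.61 × (0.586 × 7.88 − 0.101) − 1] = 78.54 / 28.86 = 2.722 mg/L.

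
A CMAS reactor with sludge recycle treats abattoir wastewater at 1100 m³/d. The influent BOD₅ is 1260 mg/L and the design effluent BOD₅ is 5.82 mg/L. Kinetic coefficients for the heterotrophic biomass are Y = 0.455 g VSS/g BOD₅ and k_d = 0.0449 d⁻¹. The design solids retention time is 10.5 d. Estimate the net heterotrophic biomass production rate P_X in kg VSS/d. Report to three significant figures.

Correct the yield for decay: Y_obs = Y/(1 + k_d θ_c) = 0.455 / (1 + 0.0449 × 10.5) = 0.455 / 1.471 = 0.3092.
Mass of BOD₅ removed per day: Q(S₀ − S) = 1100 × 1254 g/m³ = 1380 kg/d.
Net biomass production P_X = Y_obs × Q·(S₀ − S) = 0.3092 × 1380 = 426.6 kg VSS/d.

P_X ≈ 427 kg VSS/d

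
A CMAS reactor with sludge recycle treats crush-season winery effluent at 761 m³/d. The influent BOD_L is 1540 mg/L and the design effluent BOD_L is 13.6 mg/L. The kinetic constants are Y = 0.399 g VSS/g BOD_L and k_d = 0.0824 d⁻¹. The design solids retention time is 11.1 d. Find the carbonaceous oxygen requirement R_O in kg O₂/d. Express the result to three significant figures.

R_O ≈ 818 kg O₂/d

Observed yield with endogenous decay: Y_obs = Y / (1 + k_d·θ_c) = 0.399 / (1 + 0.0824 × 11.1) = 0.399 / 1.915 = 0.2084 g VSS/g BOD_L.
Mass of BOD_L removed per day: Q(S₀ − S) = 761 × 1526 g/m³ = 1162 kg/d.
P_X = Y_obs·Q·(S₀ − S) = 0.2084 × 1162 = 242.1 kg VSS/d.
R_O = Q·(S₀ − S) − 1.42·P_X = 1162 − 1.42 × 242.1 = 817.9 kg O₂/d.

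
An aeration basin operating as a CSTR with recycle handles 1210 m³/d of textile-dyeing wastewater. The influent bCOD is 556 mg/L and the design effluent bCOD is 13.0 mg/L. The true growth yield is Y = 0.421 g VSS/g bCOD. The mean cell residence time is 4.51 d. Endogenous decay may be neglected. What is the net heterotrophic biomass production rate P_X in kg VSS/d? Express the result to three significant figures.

P_X ≈ 277 kg VSS/d

With endogenous decay neglected, the observed yield equals the true yield: Y_obs = Y = 0.421 g VSS/g bCOD.
Q·(S₀ − S) = 1210 × (556 − 13.0) × 10⁻³ = 657.0 kg/d removed.
P_X = Y_obs · Q(S₀ − S) = 0.4210 × 657.0 = 276.6 kg VSS/d.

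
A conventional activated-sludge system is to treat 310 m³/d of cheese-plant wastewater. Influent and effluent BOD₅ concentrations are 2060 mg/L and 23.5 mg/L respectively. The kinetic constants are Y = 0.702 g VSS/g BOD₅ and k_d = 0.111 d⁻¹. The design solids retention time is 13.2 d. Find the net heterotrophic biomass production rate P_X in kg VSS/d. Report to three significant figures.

Y_obs = Y / (1 + k_d θ_c) = 0.702 / (1 + 0.111 × 13.2) = 0.702 / 2.465 = 0.2848.
ΔS = 2060 − 23.5 = 2036 mg/L, so the substrate removal rate is 310 × 2036/1000 = 631.3 kg BOD₅/d.
So the net sludge growth is P_X = 0.2848 × 631.3 = 179.8 kg VSS/d.

P_X ≈ 180 kg VSS/d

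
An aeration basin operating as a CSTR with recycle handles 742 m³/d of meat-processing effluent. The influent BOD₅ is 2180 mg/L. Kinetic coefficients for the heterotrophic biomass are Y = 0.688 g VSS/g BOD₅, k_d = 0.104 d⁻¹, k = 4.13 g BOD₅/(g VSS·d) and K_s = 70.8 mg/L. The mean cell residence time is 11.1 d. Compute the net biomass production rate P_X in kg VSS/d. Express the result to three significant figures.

From the Monod/SRT balance for a CMAS, S = K_s·(1+k_d θ_c)/[θ_c·(Y k − k_d) − 1] = 70.8 × (1 + 0.104 × 11.1) / [11.1 × (0.688 × 4.13 − 0.104) − 1] = 152.5 / 29.39 = 5.191 mg/L.
The observed yield is Y_obs = Y/(1 + k_d·θ_c) = 0.688 / (1 + 0.104 × 11.1) = 0.688 / 2.154 = 0.3193 g VSS per g BOD₅ removed.
Q·(S₀ − S) = 742 × (2180 − 5.19) × 10⁻³ = 1614 kg/d removed.
P_X = Y_obs · Q(S₀ − S) = 0.3193 × 1614 = 515.3 kg VSS/d.

P_X ≈ 515 kg VSS/d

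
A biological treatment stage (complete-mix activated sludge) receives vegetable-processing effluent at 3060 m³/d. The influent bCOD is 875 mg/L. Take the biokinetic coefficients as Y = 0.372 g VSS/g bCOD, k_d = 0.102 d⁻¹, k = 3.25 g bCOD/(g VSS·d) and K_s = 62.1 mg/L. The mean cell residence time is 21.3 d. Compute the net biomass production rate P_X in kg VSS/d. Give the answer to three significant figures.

P_X ≈ 311 kg VSS/d

Effluent substrate depends only on kinetics and SRT: S = K_s(1 + k_d θ_c) / [θ_c(Yk − k_d) − 1] = 62.1 × (1 + 0.102 × 21.3) / [21.3 × (0.372 × 3.25 − 0.102) − 1] = 197.0 / 22.58 = 8.726 mg/L.
Y_obs = Y / (1 + k_d θ_c) = 0.372 / (1 + 0.102 × 21.3) = 0.372 / 3.173 = 0.1173.
ΔS = 875 − 8.73 = 866.3 mg/L, so the substrate removal rate is 3060 × 866.3/1000 = 2651 kg bCOD/d.
Biomass produced: P_X = Y_obs·Q·ΔS = 0.1173 × 2651 ≈ 310.8 kg VSS/d.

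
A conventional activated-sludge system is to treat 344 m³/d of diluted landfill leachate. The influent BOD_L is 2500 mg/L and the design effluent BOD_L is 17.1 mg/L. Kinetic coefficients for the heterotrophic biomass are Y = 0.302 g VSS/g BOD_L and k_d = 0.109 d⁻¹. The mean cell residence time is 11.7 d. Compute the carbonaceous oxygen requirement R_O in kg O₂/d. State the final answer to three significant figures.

R_O ≈ 693 kg O₂/d

Y_obs = Y / (1 + k_d θ_c) = 0.302 / (1 + 0.109 × 11.7) = 0.302 / 2.275 = 0.1327.
ΔS = 2500 − 17.1 = 2483 mg/L, so the substrate removal rate is 344 × 2483/1000 = 854.1 kg BOD_L/d.
Net sludge production P_X = 0.1327 × 854.1 = 113.4 kg VSS/d.
R_O = Q·ΔS − 1.42 P_X = 854.1 − 161.0 = 693.1 kg O₂/d.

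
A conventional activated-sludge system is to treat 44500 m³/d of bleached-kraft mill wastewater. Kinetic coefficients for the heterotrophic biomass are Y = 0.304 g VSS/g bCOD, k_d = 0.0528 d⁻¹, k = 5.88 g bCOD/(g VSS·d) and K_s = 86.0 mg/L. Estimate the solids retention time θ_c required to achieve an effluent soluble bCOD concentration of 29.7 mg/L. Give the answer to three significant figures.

From 1/θ_c = Y·k·S/(K_s + S) − k_d: Y·k·S/(K_s+S) = 0.304 × 5.88 × 29.7 / (86.0 + 29.7) = 0.4589 d⁻¹.
θ_c = 1/(μ − k_d) = 1/(0.4589 − 0.0528) = 1/0.4061 = 2.463 d.

θ_c ≈ 2.46 d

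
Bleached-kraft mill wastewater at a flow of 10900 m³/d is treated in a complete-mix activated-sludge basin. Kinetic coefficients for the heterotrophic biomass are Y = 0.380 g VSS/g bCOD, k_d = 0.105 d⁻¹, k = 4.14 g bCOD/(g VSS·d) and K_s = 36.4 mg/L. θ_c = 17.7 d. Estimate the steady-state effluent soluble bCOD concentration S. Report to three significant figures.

Effluent substrate depends only on kinetics and SRT: S = K_s(1 + k_d θ_c) / [θ_c(Yk − k_d) − 1] = 36.4 × (1 + 0.105 × 17.7) / [17.7 × (0.380 × 4.14 − 0.105) − 1] = 104.0 / 24.99 = 4.164 mg/L.

S ≈ 4.16 mg/L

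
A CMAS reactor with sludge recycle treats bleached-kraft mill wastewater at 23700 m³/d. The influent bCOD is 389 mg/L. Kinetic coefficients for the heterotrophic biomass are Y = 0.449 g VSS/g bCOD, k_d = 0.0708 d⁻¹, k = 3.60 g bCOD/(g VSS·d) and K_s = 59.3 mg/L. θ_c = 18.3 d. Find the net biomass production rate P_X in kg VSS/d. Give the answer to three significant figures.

From the Monod/SRT balance for a CMAS, S = K_s·(1+k_d θ_c)/[θ_c·(Y k − k_d) − 1] = 59.3 × (1 + 0.0708 × 18.3) / [18.3 × (0.449 × 3.60 − 0.0708) − 1] = 136.1 / 27.28 = 4.989 mg/L.
Correct the yield for decay: Y_obs = Y/(1 + k_d θ_c) = 0.449 / (1 + 0.0708 × 18.3) = 0.449 / 2.296 = 0.1956.
ΔS = 389 − 4.99 = 384.0 mg/L, so the substrate removal rate is 23700 × 384.0/1000 = 9101 kg bCOD/d.
Biomass produced: P_X = Y_obs·Q·ΔS = 0.1956 × 9101 ≈ 1780 kg VSS/d.

P_X ≈ 1780 kg VSS/d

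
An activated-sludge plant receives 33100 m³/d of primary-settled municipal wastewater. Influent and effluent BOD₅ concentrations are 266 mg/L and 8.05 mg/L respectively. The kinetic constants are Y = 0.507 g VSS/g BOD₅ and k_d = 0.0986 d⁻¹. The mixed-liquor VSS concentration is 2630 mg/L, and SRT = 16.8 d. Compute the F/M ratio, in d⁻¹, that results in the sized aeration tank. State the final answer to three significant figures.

From the SRT design equation V = Y Q (S₀−S) θ_c / [X (1 + k_d θ_c)] = 0.507 × 33100 × (266 − 8.05) × 16.8 / [2630 × (1 + 0.0986 × 16.8)] = 7.27×10^7 / 6987 = 10409 m³.
Food-to-microorganism ratio F/M = Q S₀ / (V X) = 33100 × 266 / (10409 × 2630) = 0.3216 d⁻¹.

F/M ≈ 0.322 d⁻¹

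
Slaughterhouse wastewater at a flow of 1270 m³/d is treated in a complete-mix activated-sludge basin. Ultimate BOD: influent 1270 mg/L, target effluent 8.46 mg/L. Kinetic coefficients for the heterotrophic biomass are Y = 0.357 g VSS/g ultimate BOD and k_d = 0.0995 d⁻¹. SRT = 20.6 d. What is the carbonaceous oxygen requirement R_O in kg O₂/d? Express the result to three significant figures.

Y_obs = Y / (1 + k_d θ_c) = 0.357 / (1 + 0.0995 × 20.6) = 0.357 / 3.050 = 0.1171.
ΔS = 1270 − 8.46 = 1262 mg/L, so the substrate removal rate is 1270 × 1262/1000 = 1602 kg ultimate BOD/d.
P_X = Y_obs·Q·(S₀ − S) = 0.1171 × 1602 = 187.5 kg VSS/d.
Carbonaceous O₂ demand = substrate oxidised − cell-mass equivalent = 1602 − 1.42 × 187.5 = 1336 kg O₂/d.

R_O ≈ 1340 kg O₂/d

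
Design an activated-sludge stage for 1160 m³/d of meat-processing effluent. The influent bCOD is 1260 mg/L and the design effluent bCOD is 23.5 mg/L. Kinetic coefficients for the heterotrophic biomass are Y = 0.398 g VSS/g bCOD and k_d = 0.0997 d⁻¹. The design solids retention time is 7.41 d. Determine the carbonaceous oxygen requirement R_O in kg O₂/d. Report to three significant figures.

Y_obs = Y / (1 + k_d θ_c) = 0.398 / (1 + 0.0997 × 7.41) = 0.398 / 1.739 = 0.2289.
Mass of bCOD removed per day: Q(S₀ − S) = 1160 × 1236 g/m³ = 1434 kg/d.
P_X = Y_obs·Q·(S₀ − S) = 0.2289 × 1434 = 328.3 kg VSS/d.
Carbonaceous O₂ demand = substrate oxidised − cell-mass equivalent = 1434 − 1.42 × 328.3 = 968.1 kg O₂/d.

R_O ≈ 968 kg O₂/d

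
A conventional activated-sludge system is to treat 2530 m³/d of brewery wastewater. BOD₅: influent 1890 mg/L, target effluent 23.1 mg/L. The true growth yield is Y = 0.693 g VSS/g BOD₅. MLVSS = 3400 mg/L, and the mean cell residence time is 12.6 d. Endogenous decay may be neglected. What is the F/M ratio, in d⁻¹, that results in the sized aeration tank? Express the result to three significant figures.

V·X = Y·Q·ΔS·θ_c gives V = 0.693 × 2530 × (1890 − 23.1) × 12.6 / 3400 = 12130 m³.
F/M = Q·S₀ / (V·X) = 2530 × 1890 / (12130 × 3400) = 0.1159 g BOD₅·(g VSS·d)⁻¹.

F/M ≈ 0.116 d⁻¹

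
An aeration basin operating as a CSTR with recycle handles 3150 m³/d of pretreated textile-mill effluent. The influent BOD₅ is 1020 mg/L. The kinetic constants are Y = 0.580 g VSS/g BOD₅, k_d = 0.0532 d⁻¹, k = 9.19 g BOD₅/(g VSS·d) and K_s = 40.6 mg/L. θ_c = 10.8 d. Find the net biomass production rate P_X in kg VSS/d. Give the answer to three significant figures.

From the Monod/SRT balance for a CMAS, S = K_s·(1+k_d θ_c)/[θ_c·(Y k − k_d) − 1] = 40.6 × (1 + 0.0532 × 10.8) / [10.8 × (0.580 × 9.19 − 0.0532) − 1] = 63.93 / 55.99 = 1.142 mg/L.
The observed yield is Y_obs = Y/(1 + k_d·θ_c) = 0.580 / (1 + 0.0532 × 10.8) = 0.580 / 1.575 = 0.3684 g VSS per g BOD₅ removed.
Q·(S₀ − S) = 3150 × (1020 − 1.14) × 10⁻³ = 3209 kg/d removed.
P_X = Y_obs · Q(S₀ − S) = 0.3684 × 3209 = 1182 kg VSS/d.

P_X ≈ 1180 kg VSS/d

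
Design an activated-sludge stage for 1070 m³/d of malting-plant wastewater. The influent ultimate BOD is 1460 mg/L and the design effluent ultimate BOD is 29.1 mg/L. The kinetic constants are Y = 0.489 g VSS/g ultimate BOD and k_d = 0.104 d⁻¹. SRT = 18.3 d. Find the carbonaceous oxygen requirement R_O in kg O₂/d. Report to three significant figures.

R_O ≈ 1160 kg O₂/d

Correct the yield for decay: Y_obs = Y/(1 + k_d θ_c) = 0.489 / (1 + 0.104 × 18.3) = 0.489 / 2.903 = 0.1684.
ΔS = 1460 − 29.1 = 1431 mg/L, so the substrate removal rate is 1070 × 1431/1000 = 1531 kg ultimate BOD/d.
Net sludge production P_X = 0.1684 × 1531 = 257.9 kg VSS/d.
R_O = Q·ΔS − 1.42 P_X = 1531 − 366.2 = 1165 kg O₂/d.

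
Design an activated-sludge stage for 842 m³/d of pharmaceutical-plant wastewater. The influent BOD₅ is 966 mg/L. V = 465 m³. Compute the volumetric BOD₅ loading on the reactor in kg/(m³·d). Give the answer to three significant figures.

L_v ≈ 1.75 kg BOD₅/(m³·d)

Volumetric loading L_v = Q·S₀ / V = 842 × 966 g/m³ / 465.0 m³ = 1749 g/(m³·d) = 1.749 kg BOD₅/(m³·d).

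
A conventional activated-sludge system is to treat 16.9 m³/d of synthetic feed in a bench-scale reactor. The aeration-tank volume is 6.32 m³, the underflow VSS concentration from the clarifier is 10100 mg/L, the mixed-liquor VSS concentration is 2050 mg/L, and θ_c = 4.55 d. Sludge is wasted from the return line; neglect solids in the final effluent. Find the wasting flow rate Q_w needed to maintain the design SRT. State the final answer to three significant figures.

Q_w ≈ 0.282 m³/d

Wasting from the return line (neglecting effluent solids): Q_w = V·X / (θ_c·X_r) = 6.320 × 2050 / (4.55 × 10100) = 0.2819 m³/d.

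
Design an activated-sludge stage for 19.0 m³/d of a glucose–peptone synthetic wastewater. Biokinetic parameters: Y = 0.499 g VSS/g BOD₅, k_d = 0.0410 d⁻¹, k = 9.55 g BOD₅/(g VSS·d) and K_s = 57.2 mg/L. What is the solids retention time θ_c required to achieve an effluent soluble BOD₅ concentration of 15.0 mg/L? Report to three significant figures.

θ_c ≈ 1.05 d

Specific growth rate at S = 15.0 mg/L: μ = YkS/(K_s+S) = 0.499·9.55·15.0/(57.2+15.0) = 0.9901 d⁻¹.
1/θ_c = 0.9901 − 0.0410 = 0.9491 d⁻¹, so θ_c = 1.054 d.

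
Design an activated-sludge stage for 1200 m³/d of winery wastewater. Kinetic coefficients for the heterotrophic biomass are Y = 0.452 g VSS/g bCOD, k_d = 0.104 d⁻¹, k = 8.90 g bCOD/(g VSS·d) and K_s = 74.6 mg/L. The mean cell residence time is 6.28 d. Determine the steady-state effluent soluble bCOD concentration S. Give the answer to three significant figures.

S ≈ 5.22 mg/L

Effluent substrate depends only on kinetics and SRT: S = K_s(1 + k_d θ_c) / [θ_c(Yk − k_d) − 1] = 74.6 × (1 + 0.104 × 6.28) / [6.28 × (0.452 × 8.90 − 0.104) − 1] = 123.3 / 23.61 = 5.223 mg/L.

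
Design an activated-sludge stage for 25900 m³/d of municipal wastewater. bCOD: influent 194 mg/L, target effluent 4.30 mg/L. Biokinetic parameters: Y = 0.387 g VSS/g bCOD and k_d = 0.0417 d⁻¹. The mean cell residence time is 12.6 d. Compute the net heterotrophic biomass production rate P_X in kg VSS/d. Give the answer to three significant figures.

P_X ≈ 1250 kg VSS/d

Y_obs = Y / (1 + k_d θ_c) = 0.387 / (1 + 0.0417 × 12.6) = 0.387 / 1.525 = 0.2537.
Substrate removed = Q·(S₀ − S) = 25900 m³/d × (194 − 4.30) g/m³ = 4.91×10^6 g/d = 4913 kg/d.
Net biomass production P_X = Y_obs × Q·(S₀ − S) = 0.2537 × 4913 = 1246 kg VSS/d.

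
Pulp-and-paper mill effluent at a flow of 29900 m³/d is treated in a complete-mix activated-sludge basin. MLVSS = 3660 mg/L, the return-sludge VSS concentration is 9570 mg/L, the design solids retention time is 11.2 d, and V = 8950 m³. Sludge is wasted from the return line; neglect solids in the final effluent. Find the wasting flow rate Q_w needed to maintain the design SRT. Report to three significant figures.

Wasting from the return line (neglecting effluent solids): Q_w = V·X / (θ_c·X_r) = 8950 × 3660 / (11.2 × 9570) = 305.6 m³/d.

Q_w ≈ 306 m³/d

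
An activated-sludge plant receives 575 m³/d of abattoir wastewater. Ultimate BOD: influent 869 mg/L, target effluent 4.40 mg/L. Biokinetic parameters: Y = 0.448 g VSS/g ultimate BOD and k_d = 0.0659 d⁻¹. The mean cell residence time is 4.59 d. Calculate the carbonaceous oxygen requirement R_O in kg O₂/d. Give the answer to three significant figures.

The observed yield is Y_obs = Y/(1 + k_d·θ_c) = 0.448 / (1 + 0.0659 × 4.59) = 0.448 / 1.302 = 0.3440 g VSS per g ultimate BOD removed.
Substrate removed = Q·(S₀ − S) = 575 m³/d × (869 − 4.40) g/m³ = 4.97×10^5 g/d = 497.1 kg/d.
Biomass synthesised: P_X = Y_obs × 497.1 = 171.0 kg VSS/d.
R_O = Q·ΔS − 1.42 P_X = 497.1 − 242.8 = 254.3 kg O₂/d.

R_O ≈ 254 kg O₂/d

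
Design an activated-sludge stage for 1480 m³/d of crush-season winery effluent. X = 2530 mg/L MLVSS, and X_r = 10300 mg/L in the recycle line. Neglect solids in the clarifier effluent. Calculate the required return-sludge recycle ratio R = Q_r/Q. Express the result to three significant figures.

R = Q_r/Q = X/(X_r − X) = 2530 / (10300 − 2530) = 0.3256.

R ≈ 0.326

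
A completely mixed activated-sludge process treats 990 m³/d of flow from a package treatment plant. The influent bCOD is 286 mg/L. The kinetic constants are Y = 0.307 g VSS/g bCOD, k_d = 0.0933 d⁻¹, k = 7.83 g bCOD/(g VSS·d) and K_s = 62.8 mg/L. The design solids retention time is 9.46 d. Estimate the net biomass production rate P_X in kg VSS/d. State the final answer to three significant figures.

P_X ≈ 45.3 kg VSS/d

From the Monod/SRT balance for a CMAS, S = K_s·(1+k_d θ_c)/[θ_c·(Y k − k_d) − 1] = 62.8 × (1 + 0.0933 × 9.46) / [9.46 × (0.307 × 7.83 − 0.0933) − 1] = 118.2 / 20.86 = 5.668 mg/L.
Observed yield with endogenous decay: Y_obs = Y / (1 + k_d·θ_c) = 0.307 / (1 + 0.0933 × 9.46) = 0.307 / 1.883 = 0.1631 g VSS/g bCOD.
ΔS = 286 − 5.67 = 280.3 mg/L, so the substrate removal rate is 990 × 280.3/1000 = 277.5 kg bCOD/d.
Biomass produced: P_X = Y_obs·Q·ΔS = 0.1631 × 277.5 ≈ 45.26 kg VSS/d.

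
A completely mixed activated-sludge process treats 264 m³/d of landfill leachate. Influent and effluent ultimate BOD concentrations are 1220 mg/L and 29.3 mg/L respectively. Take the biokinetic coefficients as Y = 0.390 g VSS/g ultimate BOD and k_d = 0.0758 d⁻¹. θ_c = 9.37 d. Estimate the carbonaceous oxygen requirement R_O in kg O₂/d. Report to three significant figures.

R_O ≈ 213 kg O₂/d

Observed yield with endogenous decay: Y_obs = Y / (1 + k_d·θ_c) = 0.390 / (1 + 0.0758 × 9.37) = 0.390 / 1.710 = 0.2280 g VSS/g ultimate BOD.
ΔS = 1220 − 29.3 = 1191 mg/L, so the substrate removal rate is 264 × 1191/1000 = 314.3 kg ultimate BOD/d.
P_X = Y_obs·Q·(S₀ − S) = 0.2280 × 314.3 = 71.68 kg VSS/d.
Carbonaceous O₂ demand = substrate oxidised − cell-mass equivalent = 314.3 − 1.42 × 71.68 = 212.6 kg O₂/d.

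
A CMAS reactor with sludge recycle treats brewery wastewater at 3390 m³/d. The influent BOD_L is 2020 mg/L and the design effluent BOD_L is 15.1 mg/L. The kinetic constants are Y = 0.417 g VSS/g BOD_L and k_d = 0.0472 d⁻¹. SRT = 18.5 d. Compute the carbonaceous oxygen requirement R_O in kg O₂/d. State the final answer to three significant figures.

Correct the yield for decay: Y_obs = Y/(1 + k_d θ_c) = 0.417 / (1 + 0.0472 × 18.5) = 0.417 / 1.873 = 0.2226.
Substrate removed = Q·(S₀ − S) = 3390 m³/d × (2020 − 15.1) g/m³ = 6.8×10^6 g/d = 6797 kg/d.
P_X = Y_obs·Q·(S₀ − S) = 0.2226 × 6797 = 1513 kg VSS/d.
R_O = Q·(S₀ − S) − 1.42·P_X = 6797 − 1.42 × 1513 = 4648 kg O₂/d.

R_O ≈ 4650 kg O₂/d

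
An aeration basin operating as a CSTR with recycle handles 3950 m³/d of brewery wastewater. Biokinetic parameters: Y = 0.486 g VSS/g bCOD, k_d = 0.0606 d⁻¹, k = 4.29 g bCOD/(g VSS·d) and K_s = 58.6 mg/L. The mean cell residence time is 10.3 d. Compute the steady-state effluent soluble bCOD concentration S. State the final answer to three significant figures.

From the Monod/SRT balance for a CMAS, S = K_s·(1+k_d θ_c)/[θ_c·(Y k − k_d) − 1] = 58.6 × (1 + 0.0606 × 10.3) / [10.3 × (0.486 × 4.29 − 0.0606) − 1] = 95.18 / 19.85 = 4.795 mg/L.

S ≈ 4.79 mg/L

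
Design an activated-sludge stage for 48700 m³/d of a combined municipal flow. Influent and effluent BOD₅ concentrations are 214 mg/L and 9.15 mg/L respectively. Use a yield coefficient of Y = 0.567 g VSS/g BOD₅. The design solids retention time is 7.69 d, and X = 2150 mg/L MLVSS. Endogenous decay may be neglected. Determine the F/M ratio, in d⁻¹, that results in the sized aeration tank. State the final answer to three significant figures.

V·X = Y·Q·ΔS·θ_c gives V = 0.567 × 48700 × (214 − 9.15) × 7.69 / 2150 = 20232 m³.
F/M = applied load / biomass = Q·S₀/(V·X) = 48700 × 214 / (20232 × 2150) = 0.2396 d⁻¹.

F/M ≈ 0.240 d⁻¹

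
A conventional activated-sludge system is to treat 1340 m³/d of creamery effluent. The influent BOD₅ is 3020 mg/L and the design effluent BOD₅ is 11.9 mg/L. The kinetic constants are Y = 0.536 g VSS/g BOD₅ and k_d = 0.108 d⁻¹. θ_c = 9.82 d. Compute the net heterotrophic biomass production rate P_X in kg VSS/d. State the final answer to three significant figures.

P_X ≈ 1050 kg VSS/d

The observed yield is Y_obs = Y/(1 + k_d·θ_c) = 0.536 / (1 + 0.108 × 9.82) = 0.536 / 2.061 = 0.2601 g VSS per g BOD₅ removed.
Q·(S₀ − S) = 1340 × (3020 − 11.9) × 10⁻³ = 4031 kg/d removed.
P_X = Y_obs · Q(S₀ − S) = 0.2601 × 4031 = 1049 kg VSS/d.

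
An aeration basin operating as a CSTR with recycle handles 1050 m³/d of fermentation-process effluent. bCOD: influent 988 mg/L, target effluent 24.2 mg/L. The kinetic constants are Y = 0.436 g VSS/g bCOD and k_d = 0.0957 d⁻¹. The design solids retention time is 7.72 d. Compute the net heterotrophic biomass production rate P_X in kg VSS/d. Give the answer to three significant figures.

Correct the yield for decay: Y_obs = Y/(1 + k_d θ_c) = 0.436 / (1 + 0.0957 × 7.72) = 0.436 / 1.739 = 0.2507.
Mass of bCOD removed per day: Q(S₀ − S) = 1050 × 963.8 g/m³ = 1012 kg/d.
Net biomass production P_X = Y_obs × Q·(S₀ − S) = 0.2507 × 1012 = 253.8 kg VSS/d.

P_X ≈ 254 kg VSS/d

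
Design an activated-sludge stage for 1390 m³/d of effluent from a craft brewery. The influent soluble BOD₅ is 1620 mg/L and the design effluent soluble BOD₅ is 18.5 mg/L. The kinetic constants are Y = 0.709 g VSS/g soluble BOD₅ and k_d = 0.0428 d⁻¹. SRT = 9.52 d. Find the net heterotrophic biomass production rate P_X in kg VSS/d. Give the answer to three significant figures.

P_X ≈ 1120 kg VSS/d

Y_obs = Y / (1 + k_d θ_c) = 0.709 / (1 + 0.0428 × 9.52) = 0.709 / 1.407 = 0.5037.
Q·(S₀ − S) = 1390 × (1620 − 18.5) × 10⁻³ = 2226 kg/d removed.
So the net sludge growth is P_X = 0.5037 × 2226 = 1121 kg VSS/d.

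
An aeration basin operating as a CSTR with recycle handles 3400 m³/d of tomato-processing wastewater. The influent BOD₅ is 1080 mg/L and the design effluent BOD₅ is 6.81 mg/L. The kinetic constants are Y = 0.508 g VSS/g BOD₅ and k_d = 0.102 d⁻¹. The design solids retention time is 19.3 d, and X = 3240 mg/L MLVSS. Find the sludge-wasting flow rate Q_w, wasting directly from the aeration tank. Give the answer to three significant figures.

From the SRT design equation V = Y Q (S₀−S) θ_c / [X (1 + k_d θ_c)] = 0.508 × 3400 × (1080 − 6.81) × 19.3 / [3240 × (1 + 0.102 × 19.3)] = 3.58×10^7 / 9618 = 3719 m³.
For wasting at MLVSS concentration, Q_w = V/θ_c = 3719/19.3 = 192.7 m³/d.

Q_w ≈ 193 m³/d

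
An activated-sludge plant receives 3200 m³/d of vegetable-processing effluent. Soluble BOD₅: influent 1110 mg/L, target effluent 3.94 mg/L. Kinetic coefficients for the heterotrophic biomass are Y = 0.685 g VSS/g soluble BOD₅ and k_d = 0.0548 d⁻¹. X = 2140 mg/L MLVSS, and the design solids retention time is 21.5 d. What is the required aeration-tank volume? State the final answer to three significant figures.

V ≈ 11200 m³

Steady-state biomass mass balance: V·X·(1 + k_d·θ_c) = Y·Q·(S₀ − S)·θ_c, so V = 0.685 × 3200 × (1110 − 3.94) × 21.5 / [2140 × (1 + 0.0548 × 21.5)] = 5.21×10^7 / 4661 = 11183 m³.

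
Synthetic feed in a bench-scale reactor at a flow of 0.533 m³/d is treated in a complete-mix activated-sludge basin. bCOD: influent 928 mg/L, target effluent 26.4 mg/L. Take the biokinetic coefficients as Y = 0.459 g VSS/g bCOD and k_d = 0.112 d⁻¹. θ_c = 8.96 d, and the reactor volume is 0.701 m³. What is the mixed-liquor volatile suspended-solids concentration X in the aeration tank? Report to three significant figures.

X ≈ 1410 mg/L

X = Y·Q·ΔS·θ_c / [V·(1 + k_d θ_c)] = 0.459 × 0.533 × (928 − 26.4) × 8.96 / [0.701 × (1 + 0.112 × 8.96)] = 1407 mg/L.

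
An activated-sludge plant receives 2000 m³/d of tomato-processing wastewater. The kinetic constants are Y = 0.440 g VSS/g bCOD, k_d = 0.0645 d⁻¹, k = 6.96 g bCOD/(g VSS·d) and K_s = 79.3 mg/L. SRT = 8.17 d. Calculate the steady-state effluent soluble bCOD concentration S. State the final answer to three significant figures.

For a completely mixed reactor with recycle the Lawrence–McCarty relation gives S = K_s·(1 + k_d·θ_c) / [θ_c·(Y·k − k_d) − 1] = 79.3 × (1 + 0.0645 × 8.17) / [8.17 × (0.440 × 6.96 − 0.0645) − 1] = 121.1 / 23.49 = 5.154 mg/L.

S ≈ 5.15 mg/L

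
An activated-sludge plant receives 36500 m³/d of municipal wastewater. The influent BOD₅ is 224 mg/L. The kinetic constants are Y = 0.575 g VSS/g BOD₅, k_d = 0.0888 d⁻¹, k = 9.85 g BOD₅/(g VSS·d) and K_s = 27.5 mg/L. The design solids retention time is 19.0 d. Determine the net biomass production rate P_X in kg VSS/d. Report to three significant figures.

Effluent substrate depends only on kinetics and SRT: S = K_s(1 + k_d θ_c) / [θ_c(Yk − k_d) − 1] = 27.5 × (1 + 0.0888 × 19.0) / [19.0 × (0.575 × 9.85 − 0.0888) − 1] = 73.90 / 104.9 = 0.7043 mg/L.
Y_obs = Y / (1 + k_d θ_c) = 0.575 / (1 + 0.0888 × 19.0) = 0.575 / 2.687 = 0.2140.
Substrate removed = Q·(S₀ − S) = 36500 m³/d × (224 − 0.704) g/m³ = 8.15×10^6 g/d = 8150 kg/d.
Biomass produced: P_X = Y_obs·Q·ΔS = 0.2140 × 8150 ≈ 1744 kg VSS/d.

P_X ≈ 1740 kg VSS/d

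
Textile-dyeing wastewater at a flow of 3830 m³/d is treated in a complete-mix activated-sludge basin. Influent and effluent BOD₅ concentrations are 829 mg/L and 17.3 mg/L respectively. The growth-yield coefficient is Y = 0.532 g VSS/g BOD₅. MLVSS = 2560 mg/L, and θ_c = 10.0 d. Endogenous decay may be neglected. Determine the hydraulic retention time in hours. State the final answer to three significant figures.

V·X = Y·Q·ΔS·θ_c gives V = 0.532 × 3830 × (829 − 17.3) × 10.0 / 2560 = 6460 m³.
τ = V/Q = 6460/3830 = 1.687 d, or 40.48 h.

τ ≈ 40.5 h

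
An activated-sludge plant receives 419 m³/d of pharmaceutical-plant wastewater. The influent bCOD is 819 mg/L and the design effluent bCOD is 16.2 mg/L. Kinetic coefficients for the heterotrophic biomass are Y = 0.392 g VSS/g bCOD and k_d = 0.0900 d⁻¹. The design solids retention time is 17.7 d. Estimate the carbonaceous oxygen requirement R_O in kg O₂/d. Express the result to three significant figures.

Correct the yield for decay: Y_obs = Y/(1 + k_d θ_c) = 0.392 / (1 + 0.0900 × 17.7) = 0.392 / 2.593 = 0.1512.
Substrate removed = Q·(S₀ − S) = 419 m³/d × (819 − 16.2) g/m³ = 3.36×10^5 g/d = 336.4 kg/d.
P_X = Y_obs·Q·(S₀ − S) = 0.1512 × 336.4 = 50.85 kg VSS/d.
R_O = Q·(S₀ − S) − 1.42·P_X = 336.4 − 1.42 × 50.85 = 264.2 kg O₂/d.

R_O ≈ 264 kg O₂/d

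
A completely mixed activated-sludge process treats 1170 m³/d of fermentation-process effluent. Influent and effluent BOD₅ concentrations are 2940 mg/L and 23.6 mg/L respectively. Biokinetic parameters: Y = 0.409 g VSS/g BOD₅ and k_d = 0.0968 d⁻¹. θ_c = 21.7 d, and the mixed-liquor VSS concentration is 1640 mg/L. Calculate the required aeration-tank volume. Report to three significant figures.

From the SRT design equation V = Y Q (S₀−S) θ_c / [X (1 + k_d θ_c)] = 0.409 × 1170 × (2940 − 23.6) × 21.7 / [1640 × (1 + 0.0968 × 21.7)] = 3.03×10^7 / 5085 = 5956 m³.

V ≈ 5960 m³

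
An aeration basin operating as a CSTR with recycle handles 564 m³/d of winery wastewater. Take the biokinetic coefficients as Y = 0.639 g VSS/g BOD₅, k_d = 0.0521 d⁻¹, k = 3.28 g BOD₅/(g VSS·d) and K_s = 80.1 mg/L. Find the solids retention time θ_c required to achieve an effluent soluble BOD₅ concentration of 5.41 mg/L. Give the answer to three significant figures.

At the target effluent, Y k S/(K_s+S) = 0.639×3.28×5.41/85.51 = 0.1326 d⁻¹.
θ_c = 1/(μ − k_d) = 1/(0.1326 − 0.0521) = 1/0.08050 = 12.42 d.

θ_c ≈ 12.4 d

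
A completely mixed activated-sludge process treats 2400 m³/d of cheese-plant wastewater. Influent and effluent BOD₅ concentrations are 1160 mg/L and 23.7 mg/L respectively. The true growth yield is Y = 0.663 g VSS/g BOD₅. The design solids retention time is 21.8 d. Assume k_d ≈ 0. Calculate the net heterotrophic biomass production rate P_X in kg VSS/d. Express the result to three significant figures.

P_X ≈ 1810 kg VSS/d

Since k_d ≈ 0, Y_obs = Y = 0.663 g VSS/g BOD₅.
ΔS = 1160 − 23.7 = 1136 mg/L, so the substrate removal rate is 2400 × 1136/1000 = 2727 kg BOD₅/d.
P_X = Y_obs · Q(S₀ − S) = 0.6630 × 2727 = 1808 kg VSS/d.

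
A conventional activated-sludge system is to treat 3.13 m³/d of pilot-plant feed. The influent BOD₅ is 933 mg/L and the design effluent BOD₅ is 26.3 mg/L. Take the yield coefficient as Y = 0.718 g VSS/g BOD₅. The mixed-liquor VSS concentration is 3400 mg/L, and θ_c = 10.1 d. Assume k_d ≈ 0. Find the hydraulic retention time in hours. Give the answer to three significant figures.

V·X = Y·Q·ΔS·θ_c gives V = 0.718 × 3.13 × (933 − 26.3) × 10.1 / 3400 = 6.053 m³.
Hydraulic retention time τ = V/Q = 6.053 / 3.13 = 1.934 d = 46.41 h.

τ ≈ 46.4 h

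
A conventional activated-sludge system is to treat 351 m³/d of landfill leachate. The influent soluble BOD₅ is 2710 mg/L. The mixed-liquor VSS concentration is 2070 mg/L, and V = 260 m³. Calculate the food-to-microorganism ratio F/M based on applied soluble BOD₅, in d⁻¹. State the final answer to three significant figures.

F/M ≈ 1.77 d⁻¹

F/M = Q·S₀ / (V·X) = 351 × 2710 / (260.0 × 2070) = 1.767 g soluble BOD₅·(g VSS·d)⁻¹.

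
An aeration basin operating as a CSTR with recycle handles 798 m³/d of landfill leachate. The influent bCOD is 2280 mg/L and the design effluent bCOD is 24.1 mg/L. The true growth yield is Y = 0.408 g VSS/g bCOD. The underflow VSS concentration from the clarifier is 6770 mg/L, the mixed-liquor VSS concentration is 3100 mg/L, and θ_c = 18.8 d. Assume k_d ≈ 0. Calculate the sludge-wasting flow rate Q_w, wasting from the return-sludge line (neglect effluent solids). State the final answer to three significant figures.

Biomass mass balance (decay neglected): V·X = Y·Q·(S₀ − S)·θ_c, so V = 0.408 × 798 × (2280 − 24.1) × 18.8 / 3100 = 4454 m³.
θ_c = V·X/(Q_w·X_r) when wasting from the recycle, so Q_w = V·X/(θ_c·X_r) = 4454 × 3100 / (18.8 × 6770) = 108.5 m³/d.

Q_w ≈ 108 m³/d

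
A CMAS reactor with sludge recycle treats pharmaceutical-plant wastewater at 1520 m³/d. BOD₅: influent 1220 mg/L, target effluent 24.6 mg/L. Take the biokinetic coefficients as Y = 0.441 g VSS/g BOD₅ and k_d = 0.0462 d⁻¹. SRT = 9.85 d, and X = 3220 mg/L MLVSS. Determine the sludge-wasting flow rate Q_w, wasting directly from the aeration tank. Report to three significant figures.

Rearranging the biomass balance for a CMAS with decay, V = Y·Q·ΔS·θ_c / [X·(1+k_d θ_c)] = 0.441 × 1520 × (1220 − 24.6) × 9.85 / [3220 × (1 + 0.0462 × 9.85)] = 7.89×10^6 / 4685 = 1685 m³.
For wasting at MLVSS concentration, Q_w = V/θ_c = 1685/9.85 = 171.0 m³/d.

Q_w ≈ 171 m³/d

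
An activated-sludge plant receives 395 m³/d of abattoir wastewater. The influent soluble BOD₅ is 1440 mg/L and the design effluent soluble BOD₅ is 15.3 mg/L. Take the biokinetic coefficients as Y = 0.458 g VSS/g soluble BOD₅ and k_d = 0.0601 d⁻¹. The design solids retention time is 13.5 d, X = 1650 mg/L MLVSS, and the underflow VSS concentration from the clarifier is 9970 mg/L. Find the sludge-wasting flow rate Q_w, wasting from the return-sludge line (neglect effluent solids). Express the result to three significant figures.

Q_w ≈ 14.3 m³/d

Rearranging the biomass balance for a CMAS with decay, V = Y·Q·ΔS·θ_c / [X·(1+k_d θ_c)] = 0.458 × 395 × (1440 − 15.3) × 13.5 / [1650 × (1 + 0.0601 × 13.5)] = 3.48×10^6 / 2989 = 1164 m³.
Wasting from the return line (neglecting effluent solids): Q_w = V·X / (θ_c·X_r) = 1164 × 1650 / (13.5 × 9970) = 14.27 m³/d.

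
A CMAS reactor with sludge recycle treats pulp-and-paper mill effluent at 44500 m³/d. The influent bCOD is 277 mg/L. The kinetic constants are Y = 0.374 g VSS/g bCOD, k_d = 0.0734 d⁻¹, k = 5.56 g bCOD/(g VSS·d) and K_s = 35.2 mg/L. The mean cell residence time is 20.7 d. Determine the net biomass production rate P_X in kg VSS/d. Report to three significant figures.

P_X ≈ 1820 kg VSS/d

Effluent substrate depends only on kinetics and SRT: S = K_s(1 + k_d θ_c) / [θ_c(Yk − k_d) − 1] = 35.2 × (1 + 0.0734 × 20.7) / [20.7 × (0.374 × 5.56 − 0.0734) − 1] = 88.68 / 40.53 = 2.188 mg/L.
The observed yield is Y_obs = Y/(1 + k_d·θ_c) = 0.374 / (1 + 0.0734 × 20.7) = 0.374 / 2.519 = 0.1484 g VSS per g bCOD removed.
ΔS = 277 − 2.19 = 274.8 mg/L, so the substrate removal rate is 44500 × 274.8/1000 = 12229 kg bCOD/d.
Biomass produced: P_X = Y_obs·Q·ΔS = 0.1484 × 12229 ≈ 1815 kg VSS/d.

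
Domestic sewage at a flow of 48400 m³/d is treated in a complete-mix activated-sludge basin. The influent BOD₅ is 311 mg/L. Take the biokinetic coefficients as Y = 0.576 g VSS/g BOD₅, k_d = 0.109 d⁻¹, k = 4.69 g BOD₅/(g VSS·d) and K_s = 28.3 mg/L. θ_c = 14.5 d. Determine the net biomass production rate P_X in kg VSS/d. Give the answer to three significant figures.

For a completely mixed reactor with recycle the Lawrence–McCarty relation gives S = K_s·(1 + k_d·θ_c) / [θ_c·(Y·k − k_d) − 1] = 28.3 × (1 + 0.109 × 14.5) / [14.5 × (0.576 × 4.69 − 0.109) − 1] = 73.03 / 36.59 = 1.996 mg/L.
Y_obs = Y / (1 + k_d θ_c) = 0.576 / (1 + 0.109 × 14.5) = 0.576 / 2.580 = 0.2232.
Mass of BOD₅ removed per day: Q(S₀ − S) = 48400 × 309.0 g/m³ = 14956 kg/d.
Net biomass production P_X = Y_obs × Q·(S₀ − S) = 0.2232 × 14956 = 3338 kg VSS/d.

P_X ≈ 3340 kg VSS/d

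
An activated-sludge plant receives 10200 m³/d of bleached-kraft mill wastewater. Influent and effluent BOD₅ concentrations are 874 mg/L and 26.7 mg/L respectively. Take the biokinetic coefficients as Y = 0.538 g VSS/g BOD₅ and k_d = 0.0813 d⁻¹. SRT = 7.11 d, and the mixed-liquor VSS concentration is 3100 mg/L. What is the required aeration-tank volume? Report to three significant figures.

V ≈ 6760 m³

Steady-state biomass mass balance: V·X·(1 + k_d·θ_c) = Y·Q·(S₀ − S)·θ_c, so V = 0.538 × 10200 × (874 − 26.7) × 7.11 / [3100 × (1 + 0.0813 × 7.11)] = 3.31×10^7 / 4892 = 6758 m³.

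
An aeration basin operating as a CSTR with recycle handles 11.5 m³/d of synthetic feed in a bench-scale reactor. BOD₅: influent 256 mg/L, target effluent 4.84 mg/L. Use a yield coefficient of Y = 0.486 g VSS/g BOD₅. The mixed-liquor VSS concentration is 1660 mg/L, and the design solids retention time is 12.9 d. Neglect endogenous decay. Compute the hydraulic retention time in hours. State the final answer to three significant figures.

With k_d = 0 the design equation reduces to V = Y Q (S₀−S) θ_c / X = 0.486 × 11.5 × (256 − 4.84) × 12.9 / 1660 = 10.91 m³.
Hydraulic retention time τ = V/Q = 10.91 / 11.5 = 0.9486 d = 22.77 h.

τ ≈ 22.8 h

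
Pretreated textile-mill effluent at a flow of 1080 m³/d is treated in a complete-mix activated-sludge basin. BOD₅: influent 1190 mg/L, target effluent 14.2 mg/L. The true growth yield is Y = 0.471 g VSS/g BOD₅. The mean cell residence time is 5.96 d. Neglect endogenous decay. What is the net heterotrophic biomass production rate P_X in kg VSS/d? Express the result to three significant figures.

Since k_d ≈ 0, Y_obs = Y = 0.471 g VSS/g BOD₅.
ΔS = 1190 − 14.2 = 1176 mg/L, so the substrate removal rate is 1080 × 1176/1000 = 1270 kg BOD₅/d.
P_X = Y_obs · Q(S₀ − S) = 0.4710 × 1270 = 598.1 kg VSS/d.

P_X ≈ 598 kg VSS/d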